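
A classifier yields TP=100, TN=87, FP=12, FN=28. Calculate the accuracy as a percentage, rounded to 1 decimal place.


Accuracy = (TP + TN) / (TP + TN + FP + FN) * 100
= (100 + 87) / (100 + 87 + 12 + 28)
= 187 / 227
= 0.8238
= 82.4%

82.4


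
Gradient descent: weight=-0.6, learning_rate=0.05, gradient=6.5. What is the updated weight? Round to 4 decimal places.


w_new = w_old - lr * gradient
= -0.6 - 0.05 * 6.5
= -0.6 - (0.325)
= -0.9250

-0.9250


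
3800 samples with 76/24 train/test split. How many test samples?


Train samples = 3800 * 76% = 2888
Test samples = 3800 - 2888
= 912

912


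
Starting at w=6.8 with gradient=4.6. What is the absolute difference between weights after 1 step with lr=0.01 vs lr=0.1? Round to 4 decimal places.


With lr=0.01: w_new = 6.8 - 0.01 * 4.6 = 6.754
With lr=0.1: w_new = 6.8 - 0.1 * 4.6 = 6.34
Absolute difference = |6.754 - 6.34|
= 0.4140

0.4140


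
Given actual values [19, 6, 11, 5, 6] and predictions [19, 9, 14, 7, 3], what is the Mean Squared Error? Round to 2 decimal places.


Differences: [0, -3, -3, -2, 3]
Squared errors: [0, 9, 9, 4, 9]
Sum of squared errors = 31
MSE = 31 / 5 = 6.20

6.20


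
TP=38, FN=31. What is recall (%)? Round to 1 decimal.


Recall = TP / (TP + FN) * 100
= 38 / (38 + 31)
= 38 / 69
= 0.5507
= 55.1%

55.1


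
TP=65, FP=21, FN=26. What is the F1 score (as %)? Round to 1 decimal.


Precision = TP / (TP + FP) = 65 / 86 = 0.7558
Recall = TP / (TP + FN) = 65 / 91 = 0.7143
F1 = 2 * P * R / (P + R)
= 2 * 0.7558 * 0.7143 / (0.7558 + 0.7143)
= 1.0797 / 1.4701
= 0.7345
As percentage: 73.4%

73.4


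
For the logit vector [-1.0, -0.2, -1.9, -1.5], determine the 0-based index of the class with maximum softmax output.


Softmax is a monotonic transformation, so it preserves the argmax.
We need to find the index of the maximum logit.
Index 0: -1.0
Index 1: -0.2
Index 2: -1.9
Index 3: -1.5
Maximum logit = -0.2 at index 1

1


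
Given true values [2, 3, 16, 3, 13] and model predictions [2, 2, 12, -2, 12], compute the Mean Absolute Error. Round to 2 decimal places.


Absolute errors: [0, 1, 4, 5, 1]
Sum of absolute errors = 11
MAE = 11 / 5 = 2.20

2.20


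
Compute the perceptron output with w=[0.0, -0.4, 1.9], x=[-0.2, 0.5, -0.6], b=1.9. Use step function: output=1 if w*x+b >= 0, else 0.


z = w . x + b
= 0.0*-0.2 + -0.4*0.5 + 1.9*-0.6 + 1.9
= -0.0 + -0.2 + -1.14 + 1.9
= -1.34 + 1.9
= 0.56
Since z = 0.56 >= 0, output = 1

1


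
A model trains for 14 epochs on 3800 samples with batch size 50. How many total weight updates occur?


Iterations per epoch = 3800 / 50 = 76
Total updates = iterations_per_epoch * epochs
= 76 * 14
= 1064

1064


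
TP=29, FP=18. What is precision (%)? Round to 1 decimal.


Precision = TP / (TP + FP) * 100
= 29 / (29 + 18)
= 29 / 47
= 0.617
= 61.7%

61.7


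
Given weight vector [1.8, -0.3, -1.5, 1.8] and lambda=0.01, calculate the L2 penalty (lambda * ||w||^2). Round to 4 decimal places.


Squaring each weight:
1.8^2 = 3.24
(-0.3)^2 = 0.09
(-1.5)^2 = 2.25
1.8^2 = 3.24
Sum of squares = 8.82
Penalty = 0.01 * 8.82 = 0.0882

0.0882


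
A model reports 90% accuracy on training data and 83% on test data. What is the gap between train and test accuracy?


Gap = train_accuracy - test_accuracy
= 90 - 83
= 7%
This moderate gap may indicate mild overfitting.

7


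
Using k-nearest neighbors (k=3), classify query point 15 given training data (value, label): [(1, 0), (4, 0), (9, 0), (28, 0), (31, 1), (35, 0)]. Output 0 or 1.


Distances from query 15:
Point 9 (class 0): distance = 6
Point 4 (class 0): distance = 11
Point 28 (class 0): distance = 13
K=3 nearest neighbors: classes = [0, 0, 0]
Votes for class 1: 0 / 3
Majority vote => class 0

0


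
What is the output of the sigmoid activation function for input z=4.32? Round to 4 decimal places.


sigmoid(z) = 1 / (1 + exp(-z))
exp(-(4.32)) = exp(-4.32) = 0.0133
1 + 0.0133 = 1.0133
1 / 1.0133 = 0.9869

0.9869


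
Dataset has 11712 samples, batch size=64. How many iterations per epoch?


Iterations per epoch = dataset_size / batch_size
= 11712 / 64
= 183

183


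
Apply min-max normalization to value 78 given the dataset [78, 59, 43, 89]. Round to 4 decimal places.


Min = 43, Max = 89
Range = 89 - 43 = 46
Scaled = (x - min) / (max - min)
= (78 - 43) / 46
= 35 / 46
= 0.7609

0.7609


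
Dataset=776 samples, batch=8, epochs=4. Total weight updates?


Iterations per epoch = 776 / 8 = 97
Total updates = iterations_per_epoch * epochs
= 97 * 4
= 388

388


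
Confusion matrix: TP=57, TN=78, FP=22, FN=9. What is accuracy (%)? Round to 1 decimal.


Accuracy = (TP + TN) / (TP + TN + FP + FN) * 100
= (57 + 78) / (57 + 78 + 22 + 9)
= 135 / 166
= 0.8133
= 81.3%

81.3


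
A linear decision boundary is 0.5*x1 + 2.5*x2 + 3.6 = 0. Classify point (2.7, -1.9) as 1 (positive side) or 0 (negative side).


Compute 0.5 * 2.7 + 2.5 * -1.9 + 3.6
= 1.35 + -4.75 + 3.6
= 0.2
Since 0.2 >= 0, the point is on the positive side.

1


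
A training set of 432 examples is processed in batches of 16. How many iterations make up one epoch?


Iterations per epoch = dataset_size / batch_size
= 432 / 16
= 27

27


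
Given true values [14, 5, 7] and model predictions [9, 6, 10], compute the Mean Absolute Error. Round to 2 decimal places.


Absolute errors: [5, 1, 3]
Sum of absolute errors = 9
MAE = 9 / 3 = 3.00

3.00


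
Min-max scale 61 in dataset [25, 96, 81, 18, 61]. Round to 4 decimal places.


Min = 18, Max = 96
Range = 96 - 18 = 78
Scaled = (x - min) / (max - min)
= (61 - 18) / 78
= 43 / 78
= 0.5513

0.5513


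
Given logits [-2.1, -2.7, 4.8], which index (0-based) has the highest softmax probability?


Softmax is a monotonic transformation, so it preserves the argmax.
We need to find the index of the maximum logit.
Index 0: -2.1
Index 1: -2.7
Index 2: 4.8
Maximum logit = 4.8 at index 2

2


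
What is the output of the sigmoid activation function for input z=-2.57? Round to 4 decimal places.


sigmoid(z) = 1 / (1 + exp(-z))
exp(-(-2.57)) = exp(2.57) = 13.0658
1 + 13.0658 = 14.0658
1 / 14.0658 = 0.0711

0.0711


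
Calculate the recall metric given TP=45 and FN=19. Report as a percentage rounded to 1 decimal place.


Recall = TP / (TP + FN) * 100
= 45 / (45 + 19)
= 45 / 64
= 0.7031
= 70.3%

70.3


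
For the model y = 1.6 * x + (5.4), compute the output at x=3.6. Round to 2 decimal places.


y = 1.6 * 3.6 + (5.4)
= 5.76 + (5.4)
= 11.16

11.16


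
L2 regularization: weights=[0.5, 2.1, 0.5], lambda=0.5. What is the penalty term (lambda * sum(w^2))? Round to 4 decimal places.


Squaring each weight:
0.5^2 = 0.25
2.1^2 = 4.41
0.5^2 = 0.25
Sum of squares = 4.91
Penalty = 0.5 * 4.91 = 2.4550

2.4550


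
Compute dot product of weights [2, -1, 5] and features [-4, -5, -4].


Element-wise products:
2 * -4 = -8
-1 * -5 = 5
5 * -4 = -20
Sum = -8 + 5 + -20
= -23

-23


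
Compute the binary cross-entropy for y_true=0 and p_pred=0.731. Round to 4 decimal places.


For y=0: Loss = -log(1-p)
= -log(1 - 0.731)
= -log(0.269)
= -(-1.313)
= 1.3130

1.3130


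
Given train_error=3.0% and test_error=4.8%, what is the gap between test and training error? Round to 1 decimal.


Generalization gap = test_error - train_error
= 4.8 - 3.0
= 1.8%
A small gap suggests good generalization.

1.8


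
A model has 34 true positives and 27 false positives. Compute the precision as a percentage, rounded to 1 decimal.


Precision = TP / (TP + FP) * 100
= 34 / (34 + 27)
= 34 / 61
= 0.5574
= 55.7%

55.7


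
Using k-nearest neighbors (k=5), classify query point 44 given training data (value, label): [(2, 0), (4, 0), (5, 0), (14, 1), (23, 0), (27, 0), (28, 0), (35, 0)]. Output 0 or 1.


Distances from query 44:
Point 35 (class 0): distance = 9
Point 28 (class 0): distance = 16
Point 27 (class 0): distance = 17
Point 23 (class 0): distance = 21
Point 14 (class 1): distance = 30
K=5 nearest neighbors: classes = [0, 0, 0, 0, 1]
Votes for class 1: 1 / 5
Majority vote => class 0

0


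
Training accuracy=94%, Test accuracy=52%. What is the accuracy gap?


Gap = train_accuracy - test_accuracy
= 94 - 52
= 42%
This large gap strongly indicates overfitting.

42


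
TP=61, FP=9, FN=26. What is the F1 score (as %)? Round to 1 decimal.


Precision = TP / (TP + FP) = 61 / 70 = 0.8714
Recall = TP / (TP + FN) = 61 / 87 = 0.7011
F1 = 2 * P * R / (P + R)
= 2 * 0.8714 * 0.7011 / (0.8714 + 0.7011)
= 1.222 / 1.5726
= 0.7771
As percentage: 77.7%

77.7


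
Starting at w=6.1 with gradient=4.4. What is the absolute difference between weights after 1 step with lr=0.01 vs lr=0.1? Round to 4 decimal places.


With lr=0.01: w_new = 6.1 - 0.01 * 4.4 = 6.056
With lr=0.1: w_new = 6.1 - 0.1 * 4.4 = 5.66
Absolute difference = |6.056 - 5.66|
= 0.3960

0.3960


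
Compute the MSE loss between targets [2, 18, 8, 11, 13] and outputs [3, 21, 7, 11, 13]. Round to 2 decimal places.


Differences: [-1, -3, 1, 0, 0]
Squared errors: [1, 9, 1, 0, 0]
Sum of squared errors = 11
MSE = 11 / 5 = 2.20

2.20


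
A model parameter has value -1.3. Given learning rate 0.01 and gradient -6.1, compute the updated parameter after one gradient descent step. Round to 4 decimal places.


w_new = w_old - lr * gradient
= -1.3 - 0.01 * -6.1
= -1.3 - (-0.061)
= -1.2390

-1.2390


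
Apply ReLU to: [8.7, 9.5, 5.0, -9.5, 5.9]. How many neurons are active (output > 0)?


ReLU(x) = max(0, x) for each element:
ReLU(8.7) = 8.7
ReLU(9.5) = 9.5
ReLU(5.0) = 5.0
ReLU(-9.5) = 0
ReLU(5.9) = 5.9
Active neurons (>0): 4

4


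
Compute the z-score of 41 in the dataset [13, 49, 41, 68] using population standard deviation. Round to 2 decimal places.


Mean = (13 + 49 + 41 + 68) / 4 = 42.75
Variance = sum((x_i - mean)^2) / n = 391.1875
Std = sqrt(391.1875) = 19.7785
Z = (x - mean) / std
= (41 - 42.75) / 19.7785
= -1.75 / 19.7785
= -0.09

-0.09


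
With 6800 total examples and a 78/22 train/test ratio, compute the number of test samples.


Train samples = 6800 * 78% = 5304
Test samples = 6800 - 5304
= 1496

1496


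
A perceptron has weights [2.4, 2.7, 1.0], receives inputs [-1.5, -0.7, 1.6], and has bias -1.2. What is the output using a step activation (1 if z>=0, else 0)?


z = w . x + b
= 2.4*-1.5 + 2.7*-0.7 + 1.0*1.6 + -1.2
= -3.6 + -1.89 + 1.6 + -1.2
= -3.89 + -1.2
= -5.09
Since z = -5.09 < 0, output = 0

0


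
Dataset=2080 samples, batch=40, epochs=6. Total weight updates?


Iterations per epoch = 2080 / 40 = 52
Total updates = iterations_per_epoch * epochs
= 52 * 6
= 312

312


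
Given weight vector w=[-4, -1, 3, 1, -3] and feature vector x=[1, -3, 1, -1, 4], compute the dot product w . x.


Element-wise products:
-4 * 1 = -4
-1 * -3 = 3
3 * 1 = 3
1 * -1 = -1
-3 * 4 = -12
Sum = -4 + 3 + 3 + -1 + -12
= -11

-11


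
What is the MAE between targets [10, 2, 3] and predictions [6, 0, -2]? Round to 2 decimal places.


Absolute errors: [4, 2, 5]
Sum of absolute errors = 11
MAE = 11 / 3 = 3.67

3.67


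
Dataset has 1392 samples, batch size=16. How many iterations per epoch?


Iterations per epoch = dataset_size / batch_size
= 1392 / 16
= 87

87


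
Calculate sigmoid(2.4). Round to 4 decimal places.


sigmoid(z) = 1 / (1 + exp(-z))
exp(-(2.4)) = exp(-2.4) = 0.0907
1 + 0.0907 = 1.0907
1 / 1.0907 = 0.9168

0.9168


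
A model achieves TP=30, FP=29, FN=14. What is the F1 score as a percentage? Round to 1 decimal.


Precision = TP / (TP + FP) = 30 / 59 = 0.5085
Recall = TP / (TP + FN) = 30 / 44 = 0.6818
F1 = 2 * P * R / (P + R)
= 2 * 0.5085 * 0.6818 / (0.5085 + 0.6818)
= 0.6934 / 1.1903
= 0.5825
As percentage: 58.3%

58.3


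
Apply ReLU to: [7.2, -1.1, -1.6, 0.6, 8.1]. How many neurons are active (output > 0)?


ReLU(x) = max(0, x) for each element:
ReLU(7.2) = 7.2
ReLU(-1.1) = 0
ReLU(-1.6) = 0
ReLU(0.6) = 0.6
ReLU(8.1) = 8.1
Active neurons (>0): 3

3


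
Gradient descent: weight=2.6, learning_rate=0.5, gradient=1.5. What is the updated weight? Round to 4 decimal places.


w_new = w_old - lr * gradient
= 2.6 - 0.5 * 1.5
= 2.6 - (0.75)
= 1.8500

1.8500


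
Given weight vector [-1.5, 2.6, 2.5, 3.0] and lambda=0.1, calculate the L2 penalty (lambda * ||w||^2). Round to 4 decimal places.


Squaring each weight:
(-1.5)^2 = 2.25
2.6^2 = 6.76
2.5^2 = 6.25
3.0^2 = 9.0
Sum of squares = 24.26
Penalty = 0.1 * 24.26 = 2.4260

2.4260


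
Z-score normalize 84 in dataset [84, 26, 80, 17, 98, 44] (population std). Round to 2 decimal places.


Mean = (84 + 26 + 80 + 17 + 98 + 44) / 6 = 58.1667
Variance = sum((x_i - mean)^2) / n = 943.4722
Std = sqrt(943.4722) = 30.716
Z = (x - mean) / std
= (84 - 58.1667) / 30.716
= 25.8333 / 30.716
= 0.84

0.84


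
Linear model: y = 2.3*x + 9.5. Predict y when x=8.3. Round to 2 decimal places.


y = 2.3 * 8.3 + (9.5)
= 19.09 + (9.5)
= 28.59

28.59


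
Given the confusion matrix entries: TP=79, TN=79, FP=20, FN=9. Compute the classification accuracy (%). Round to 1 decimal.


Accuracy = (TP + TN) / (TP + TN + FP + FN) * 100
= (79 + 79) / (79 + 79 + 20 + 9)
= 158 / 187
= 0.8449
= 84.5%

84.5


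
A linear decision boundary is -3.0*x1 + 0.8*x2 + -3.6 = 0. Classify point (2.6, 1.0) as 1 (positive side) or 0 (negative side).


Compute -3.0 * 2.6 + 0.8 * 1.0 + -3.6
= -7.8 + 0.8 + -3.6
= -10.6
Since -10.6 < 0, the point is on the negative side.

0


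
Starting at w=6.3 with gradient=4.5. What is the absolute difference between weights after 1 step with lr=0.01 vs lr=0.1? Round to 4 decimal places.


With lr=0.01: w_new = 6.3 - 0.01 * 4.5 = 6.255
With lr=0.1: w_new = 6.3 - 0.1 * 4.5 = 5.85
Absolute difference = |6.255 - 5.85|
= 0.4050

0.4050


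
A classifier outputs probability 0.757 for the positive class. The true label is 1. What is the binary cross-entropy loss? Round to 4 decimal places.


For y=1: Loss = -log(p)
= -log(0.757)
= -(-0.2784)
= 0.2784

0.2784


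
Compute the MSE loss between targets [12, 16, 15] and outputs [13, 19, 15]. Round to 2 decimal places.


Differences: [-1, -3, 0]
Squared errors: [1, 9, 0]
Sum of squared errors = 10
MSE = 10 / 3 = 3.33

3.33


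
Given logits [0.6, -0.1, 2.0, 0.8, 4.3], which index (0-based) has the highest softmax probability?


Softmax is a monotonic transformation, so it preserves the argmax.
We need to find the index of the maximum logit.
Index 0: 0.6
Index 1: -0.1
Index 2: 2.0
Index 3: 0.8
Index 4: 4.3
Maximum logit = 4.3 at index 4

4


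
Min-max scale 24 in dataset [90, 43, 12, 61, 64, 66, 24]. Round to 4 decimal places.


Min = 12, Max = 90
Range = 90 - 12 = 78
Scaled = (x - min) / (max - min)
= (24 - 12) / 78
= 12 / 78
= 0.1538

0.1538


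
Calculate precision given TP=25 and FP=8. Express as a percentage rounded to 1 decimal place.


Precision = TP / (TP + FP) * 100
= 25 / (25 + 8)
= 25 / 33
= 0.7576
= 75.8%

75.8


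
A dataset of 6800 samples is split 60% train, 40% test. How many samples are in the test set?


Train samples = 6800 * 60% = 4080
Test samples = 6800 - 4080
= 2720

2720


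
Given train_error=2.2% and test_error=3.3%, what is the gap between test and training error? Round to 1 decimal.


Generalization gap = test_error - train_error
= 3.3 - 2.2
= 1.1%
A small gap suggests good generalization.

1.1


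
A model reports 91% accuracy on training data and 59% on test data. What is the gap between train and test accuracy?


Gap = train_accuracy - test_accuracy
= 91 - 59
= 32%
This large gap strongly indicates overfitting.

32


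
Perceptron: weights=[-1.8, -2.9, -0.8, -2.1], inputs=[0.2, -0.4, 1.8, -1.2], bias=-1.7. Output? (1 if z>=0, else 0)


z = w . x + b
= -1.8*0.2 + -2.9*-0.4 + -0.8*1.8 + -2.1*-1.2 + -1.7
= -0.36 + 1.16 + -1.44 + 2.52 + -1.7
= 1.88 + -1.7
= 0.18
Since z = 0.18 >= 0, output = 1

1


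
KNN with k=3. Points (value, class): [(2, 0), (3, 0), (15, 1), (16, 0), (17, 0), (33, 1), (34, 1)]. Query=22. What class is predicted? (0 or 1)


Distances from query 22:
Point 17 (class 0): distance = 5
Point 16 (class 0): distance = 6
Point 15 (class 1): distance = 7
K=3 nearest neighbors: classes = [0, 0, 1]
Votes for class 1: 1 / 3
Majority vote => class 0

0


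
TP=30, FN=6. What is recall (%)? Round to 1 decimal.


Recall = TP / (TP + FN) * 100
= 30 / (30 + 6)
= 30 / 36
= 0.8333
= 83.3%

83.3


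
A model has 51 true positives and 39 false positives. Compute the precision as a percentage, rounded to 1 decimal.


Precision = TP / (TP + FP) * 100
= 51 / (51 + 39)
= 51 / 90
= 0.5667
= 56.7%

56.7


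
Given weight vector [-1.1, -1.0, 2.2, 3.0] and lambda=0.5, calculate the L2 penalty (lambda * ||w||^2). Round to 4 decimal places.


Squaring each weight:
(-1.1)^2 = 1.21
(-1.0)^2 = 1.0
2.2^2 = 4.84
3.0^2 = 9.0
Sum of squares = 16.05
Penalty = 0.5 * 16.05 = 8.0250

8.0250


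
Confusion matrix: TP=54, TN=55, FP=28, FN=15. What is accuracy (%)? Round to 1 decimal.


Accuracy = (TP + TN) / (TP + TN + FP + FN) * 100
= (54 + 55) / (54 + 55 + 28 + 15)
= 109 / 152
= 0.7171
= 71.7%

71.7


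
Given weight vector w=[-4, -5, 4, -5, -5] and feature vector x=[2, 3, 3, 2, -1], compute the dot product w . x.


Element-wise products:
-4 * 2 = -8
-5 * 3 = -15
4 * 3 = 12
-5 * 2 = -10
-5 * -1 = 5
Sum = -8 + -15 + 12 + -10 + 5
= -16

-16


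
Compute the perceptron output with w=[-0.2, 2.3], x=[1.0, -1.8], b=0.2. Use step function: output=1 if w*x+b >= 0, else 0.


z = w . x + b
= -0.2*1.0 + 2.3*-1.8 + 0.2
= -0.2 + -4.14 + 0.2
= -4.34 + 0.2
= -4.14
Since z = -4.14 < 0, output = 0

0


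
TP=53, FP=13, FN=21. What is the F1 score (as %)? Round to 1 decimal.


Precision = TP / (TP + FP) = 53 / 66 = 0.803
Recall = TP / (TP + FN) = 53 / 74 = 0.7162
F1 = 2 * P * R / (P + R)
= 2 * 0.803 * 0.7162 / (0.803 + 0.7162)
= 1.1503 / 1.5192
= 0.7571
As percentage: 75.7%

75.7


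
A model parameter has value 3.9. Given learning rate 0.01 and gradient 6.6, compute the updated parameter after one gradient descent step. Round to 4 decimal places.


w_new = w_old - lr * gradient
= 3.9 - 0.01 * 6.6
= 3.9 - (0.066)
= 3.8340

3.8340


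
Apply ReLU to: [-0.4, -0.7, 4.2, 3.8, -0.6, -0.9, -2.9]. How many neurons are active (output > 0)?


ReLU(x) = max(0, x) for each element:
ReLU(-0.4) = 0
ReLU(-0.7) = 0
ReLU(4.2) = 4.2
ReLU(3.8) = 3.8
ReLU(-0.6) = 0
ReLU(-0.9) = 0
ReLU(-2.9) = 0
Active neurons (>0): 2

2


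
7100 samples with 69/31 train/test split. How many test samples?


Train samples = 7100 * 69% = 4899
Test samples = 7100 - 4899
= 2201

2201


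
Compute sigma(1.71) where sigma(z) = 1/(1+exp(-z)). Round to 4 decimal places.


sigmoid(z) = 1 / (1 + exp(-z))
exp(-(1.71)) = exp(-1.71) = 0.1809
1 + 0.1809 = 1.1809
1 / 1.1809 = 0.8468

0.8468


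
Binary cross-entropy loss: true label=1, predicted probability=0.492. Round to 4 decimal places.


For y=1: Loss = -log(p)
= -log(0.492)
= -(-0.7093)
= 0.7093

0.7093


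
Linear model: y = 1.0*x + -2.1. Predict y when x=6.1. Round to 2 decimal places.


y = 1.0 * 6.1 + (-2.1)
= 6.1 + (-2.1)
= 4.00

4.00


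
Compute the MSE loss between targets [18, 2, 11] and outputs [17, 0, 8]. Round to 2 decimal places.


Differences: [1, 2, 3]
Squared errors: [1, 4, 9]
Sum of squared errors = 14
MSE = 14 / 3 = 4.67

4.67


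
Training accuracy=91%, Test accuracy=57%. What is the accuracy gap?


Gap = train_accuracy - test_accuracy
= 91 - 57
= 34%
This large gap strongly indicates overfitting.

34


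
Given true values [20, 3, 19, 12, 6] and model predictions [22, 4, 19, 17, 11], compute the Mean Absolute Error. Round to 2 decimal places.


Absolute errors: [2, 1, 0, 5, 5]
Sum of absolute errors = 13
MAE = 13 / 5 = 2.60

2.60


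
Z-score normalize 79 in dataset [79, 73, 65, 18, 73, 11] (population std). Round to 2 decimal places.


Mean = (79 + 73 + 65 + 18 + 73 + 11) / 6 = 53.1667
Variance = sum((x_i - mean)^2) / n = 768.1389
Std = sqrt(768.1389) = 27.7153
Z = (x - mean) / std
= (79 - 53.1667) / 27.7153
= 25.8333 / 27.7153
= 0.93

0.93


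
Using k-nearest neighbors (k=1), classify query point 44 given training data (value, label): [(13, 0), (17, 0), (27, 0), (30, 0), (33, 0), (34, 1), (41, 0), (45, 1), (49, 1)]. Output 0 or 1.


Distances from query 44:
Point 45 (class 1): distance = 1
K=1 nearest neighbors: classes = [1]
Votes for class 1: 1 / 1
Majority vote => class 1

1


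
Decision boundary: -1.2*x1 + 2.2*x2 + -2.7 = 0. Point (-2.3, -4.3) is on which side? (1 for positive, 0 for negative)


Compute -1.2 * -2.3 + 2.2 * -4.3 + -2.7
= 2.76 + -9.46 + -2.7
= -9.4
Since -9.4 < 0, the point is on the negative side.

0


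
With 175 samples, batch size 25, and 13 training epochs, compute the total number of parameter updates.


Iterations per epoch = 175 / 25 = 7
Total updates = iterations_per_epoch * epochs
= 7 * 13
= 91

91


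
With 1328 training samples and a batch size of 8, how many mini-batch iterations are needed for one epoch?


Iterations per epoch = dataset_size / batch_size
= 1328 / 8
= 166

166


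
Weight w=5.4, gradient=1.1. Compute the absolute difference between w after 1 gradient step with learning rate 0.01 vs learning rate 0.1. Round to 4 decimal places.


With lr=0.01: w_new = 5.4 - 0.01 * 1.1 = 5.389
With lr=0.1: w_new = 5.4 - 0.1 * 1.1 = 5.29
Absolute difference = |5.389 - 5.29|
= 0.0990

0.0990


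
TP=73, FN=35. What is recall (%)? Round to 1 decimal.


Recall = TP / (TP + FN) * 100
= 73 / (73 + 35)
= 73 / 108
= 0.6759
= 67.6%

67.6


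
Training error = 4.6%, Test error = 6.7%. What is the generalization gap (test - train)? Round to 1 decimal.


Generalization gap = test_error - train_error
= 6.7 - 4.6
= 2.1%
A moderate gap.

2.1


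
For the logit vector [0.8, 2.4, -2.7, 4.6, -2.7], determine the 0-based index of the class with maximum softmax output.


Softmax is a monotonic transformation, so it preserves the argmax.
We need to find the index of the maximum logit.
Index 0: 0.8
Index 1: 2.4
Index 2: -2.7
Index 3: 4.6
Index 4: -2.7
Maximum logit = 4.6 at index 3

3


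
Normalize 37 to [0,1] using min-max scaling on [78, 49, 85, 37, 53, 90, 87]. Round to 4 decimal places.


Min = 37, Max = 90
Range = 90 - 37 = 53
Scaled = (x - min) / (max - min)
= (37 - 37) / 53
= 0 / 53
= 0.0000

0.0000


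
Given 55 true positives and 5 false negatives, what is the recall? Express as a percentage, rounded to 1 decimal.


Recall = TP / (TP + FN) * 100
= 55 / (55 + 5)
= 55 / 60
= 0.9167
= 91.7%

91.7


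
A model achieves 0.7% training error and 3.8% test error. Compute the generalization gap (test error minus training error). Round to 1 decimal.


Generalization gap = test_error - train_error
= 3.8 - 0.7
= 3.1%
A moderate gap.

3.1


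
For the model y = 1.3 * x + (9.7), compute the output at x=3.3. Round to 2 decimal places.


y = 1.3 * 3.3 + (9.7)
= 4.29 + (9.7)
= 13.99

13.99


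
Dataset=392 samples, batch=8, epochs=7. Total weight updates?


Iterations per epoch = 392 / 8 = 49
Total updates = iterations_per_epoch * epochs
= 49 * 7
= 343

343


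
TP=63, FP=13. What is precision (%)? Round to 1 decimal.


Precision = TP / (TP + FP) * 100
= 63 / (63 + 13)
= 63 / 76
= 0.8289
= 82.9%

82.9


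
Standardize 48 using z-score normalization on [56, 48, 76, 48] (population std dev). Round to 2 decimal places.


Mean = (56 + 48 + 76 + 48) / 4 = 57.0
Variance = sum((x_i - mean)^2) / n = 131.0
Std = sqrt(131.0) = 11.4455
Z = (x - mean) / std
= (48 - 57.0) / 11.4455
= -9.0 / 11.4455
= -0.79

-0.79


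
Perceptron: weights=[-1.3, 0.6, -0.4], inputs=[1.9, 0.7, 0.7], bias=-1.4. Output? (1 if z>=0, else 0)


z = w . x + b
= -1.3*1.9 + 0.6*0.7 + -0.4*0.7 + -1.4
= -2.47 + 0.42 + -0.28 + -1.4
= -2.33 + -1.4
= -3.73
Since z = -3.73 < 0, output = 0

0


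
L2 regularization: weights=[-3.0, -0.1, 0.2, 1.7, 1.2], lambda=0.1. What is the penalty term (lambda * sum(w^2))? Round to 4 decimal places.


Squaring each weight:
(-3.0)^2 = 9.0
(-0.1)^2 = 0.01
0.2^2 = 0.04
1.7^2 = 2.89
1.2^2 = 1.44
Sum of squares = 13.38
Penalty = 0.1 * 13.38 = 1.3380

1.3380


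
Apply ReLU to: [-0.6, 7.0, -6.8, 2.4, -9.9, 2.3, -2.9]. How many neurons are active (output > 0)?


ReLU(x) = max(0, x) for each element:
ReLU(-0.6) = 0
ReLU(7.0) = 7.0
ReLU(-6.8) = 0
ReLU(2.4) = 2.4
ReLU(-9.9) = 0
ReLU(2.3) = 2.3
ReLU(-2.9) = 0
Active neurons (>0): 3

3


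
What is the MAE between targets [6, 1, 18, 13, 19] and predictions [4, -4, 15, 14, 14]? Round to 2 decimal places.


Absolute errors: [2, 5, 3, 1, 5]
Sum of absolute errors = 16
MAE = 16 / 5 = 3.20

3.20


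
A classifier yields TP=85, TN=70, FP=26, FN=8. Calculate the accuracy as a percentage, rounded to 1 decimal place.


Accuracy = (TP + TN) / (TP + TN + FP + FN) * 100
= (85 + 70) / (85 + 70 + 26 + 8)
= 155 / 189
= 0.8201
= 82.0%

82.0


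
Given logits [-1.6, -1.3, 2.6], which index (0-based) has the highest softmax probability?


Softmax is a monotonic transformation, so it preserves the argmax.
We need to find the index of the maximum logit.
Index 0: -1.6
Index 1: -1.3
Index 2: 2.6
Maximum logit = 2.6 at index 2

2


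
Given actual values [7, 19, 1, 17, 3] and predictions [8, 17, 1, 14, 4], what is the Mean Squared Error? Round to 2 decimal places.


Differences: [-1, 2, 0, 3, -1]
Squared errors: [1, 4, 0, 9, 1]
Sum of squared errors = 15
MSE = 15 / 5 = 3.00

3.00


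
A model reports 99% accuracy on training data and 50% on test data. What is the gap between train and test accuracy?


Gap = train_accuracy - test_accuracy
= 99 - 50
= 49%
This large gap strongly indicates overfitting.

49


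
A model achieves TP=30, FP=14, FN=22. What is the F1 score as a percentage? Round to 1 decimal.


Precision = TP / (TP + FP) = 30 / 44 = 0.6818
Recall = TP / (TP + FN) = 30 / 52 = 0.5769
F1 = 2 * P * R / (P + R)
= 2 * 0.6818 * 0.5769 / (0.6818 + 0.5769)
= 0.7867 / 1.2587
= 0.625
As percentage: 62.5%

62.5


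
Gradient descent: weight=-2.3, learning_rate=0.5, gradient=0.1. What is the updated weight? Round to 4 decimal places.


w_new = w_old - lr * gradient
= -2.3 - 0.5 * 0.1
= -2.3 - (0.05)
= -2.3500

-2.3500


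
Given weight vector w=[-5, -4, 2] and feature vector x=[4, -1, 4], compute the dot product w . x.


Element-wise products:
-5 * 4 = -20
-4 * -1 = 4
2 * 4 = 8
Sum = -20 + 4 + 8
= -8

-8


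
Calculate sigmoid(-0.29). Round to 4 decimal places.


sigmoid(z) = 1 / (1 + exp(-z))
exp(-(-0.29)) = exp(0.29) = 1.3364
1 + 1.3364 = 2.3364
1 / 2.3364 = 0.4280

0.4280


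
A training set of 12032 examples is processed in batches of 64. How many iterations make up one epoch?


Iterations per epoch = dataset_size / batch_size
= 12032 / 64
= 188

188


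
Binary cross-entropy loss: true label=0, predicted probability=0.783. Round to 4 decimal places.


For y=0: Loss = -log(1-p)
= -log(1 - 0.783)
= -log(0.217)
= -(-1.5279)
= 1.5279

1.5279


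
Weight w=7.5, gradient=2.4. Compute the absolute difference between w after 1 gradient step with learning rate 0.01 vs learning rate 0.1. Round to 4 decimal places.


With lr=0.01: w_new = 7.5 - 0.01 * 2.4 = 7.476
With lr=0.1: w_new = 7.5 - 0.1 * 2.4 = 7.26
Absolute difference = |7.476 - 7.26|
= 0.2160

0.2160


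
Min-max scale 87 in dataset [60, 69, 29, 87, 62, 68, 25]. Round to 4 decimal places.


Min = 25, Max = 87
Range = 87 - 25 = 62
Scaled = (x - min) / (max - min)
= (87 - 25) / 62
= 62 / 62
= 1.0000

1.0000


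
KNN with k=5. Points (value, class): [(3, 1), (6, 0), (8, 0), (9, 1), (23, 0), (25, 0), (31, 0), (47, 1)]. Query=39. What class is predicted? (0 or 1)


Distances from query 39:
Point 31 (class 0): distance = 8
Point 47 (class 1): distance = 8
Point 25 (class 0): distance = 14
Point 23 (class 0): distance = 16
Point 9 (class 1): distance = 30
K=5 nearest neighbors: classes = [0, 1, 0, 0, 1]
Votes for class 1: 2 / 5
Majority vote => class 0

0


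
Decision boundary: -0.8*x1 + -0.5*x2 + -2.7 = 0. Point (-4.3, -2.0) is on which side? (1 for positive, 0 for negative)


Compute -0.8 * -4.3 + -0.5 * -2.0 + -2.7
= 3.44 + 1.0 + -2.7
= 1.74
Since 1.74 >= 0, the point is on the positive side.

1


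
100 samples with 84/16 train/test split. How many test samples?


Train samples = 100 * 84% = 84
Test samples = 100 - 84
= 16

16


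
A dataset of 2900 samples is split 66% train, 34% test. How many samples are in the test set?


Train samples = 2900 * 66% = 1914
Test samples = 2900 - 1914
= 986

986


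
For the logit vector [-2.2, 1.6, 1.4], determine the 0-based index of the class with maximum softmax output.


Softmax is a monotonic transformation, so it preserves the argmax.
We need to find the index of the maximum logit.
Index 0: -2.2
Index 1: 1.6
Index 2: 1.4
Maximum logit = 1.6 at index 1

1


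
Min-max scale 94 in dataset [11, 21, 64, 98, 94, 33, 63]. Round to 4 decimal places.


Min = 11, Max = 98
Range = 98 - 11 = 87
Scaled = (x - min) / (max - min)
= (94 - 11) / 87
= 83 / 87
= 0.9540

0.9540


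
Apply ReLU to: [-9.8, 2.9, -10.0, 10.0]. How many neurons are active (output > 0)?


ReLU(x) = max(0, x) for each element:
ReLU(-9.8) = 0
ReLU(2.9) = 2.9
ReLU(-10.0) = 0
ReLU(10.0) = 10.0
Active neurons (>0): 2

2


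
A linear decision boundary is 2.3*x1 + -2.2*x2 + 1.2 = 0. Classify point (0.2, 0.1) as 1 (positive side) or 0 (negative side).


Compute 2.3 * 0.2 + -2.2 * 0.1 + 1.2
= 0.46 + -0.22 + 1.2
= 1.44
Since 1.44 >= 0, the point is on the positive side.

1


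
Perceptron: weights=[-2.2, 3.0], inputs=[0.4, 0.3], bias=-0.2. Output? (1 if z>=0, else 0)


z = w . x + b
= -2.2*0.4 + 3.0*0.3 + -0.2
= -0.88 + 0.9 + -0.2
= 0.02 + -0.2
= -0.18
Since z = -0.18 < 0, output = 0

0


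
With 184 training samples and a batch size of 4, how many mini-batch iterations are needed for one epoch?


Iterations per epoch = dataset_size / batch_size
= 184 / 4
= 46

46


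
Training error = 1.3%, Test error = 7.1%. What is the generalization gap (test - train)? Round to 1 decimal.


Generalization gap = test_error - train_error
= 7.1 - 1.3
= 5.8%
A moderate gap.

5.8


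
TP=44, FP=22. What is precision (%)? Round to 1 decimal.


Precision = TP / (TP + FP) * 100
= 44 / (44 + 22)
= 44 / 66
= 0.6667
= 66.7%

66.7


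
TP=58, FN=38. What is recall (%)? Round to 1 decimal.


Recall = TP / (TP + FN) * 100
= 58 / (58 + 38)
= 58 / 96
= 0.6042
= 60.4%

60.4


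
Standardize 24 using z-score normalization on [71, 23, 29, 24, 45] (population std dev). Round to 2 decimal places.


Mean = (71 + 23 + 29 + 24 + 45) / 5 = 38.4
Variance = sum((x_i - mean)^2) / n = 327.84
Std = sqrt(327.84) = 18.1064
Z = (x - mean) / std
= (24 - 38.4) / 18.1064
= -14.4 / 18.1064
= -0.80

-0.80


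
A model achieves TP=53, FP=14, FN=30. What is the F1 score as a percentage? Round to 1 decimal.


Precision = TP / (TP + FP) = 53 / 67 = 0.791
Recall = TP / (TP + FN) = 53 / 83 = 0.6386
F1 = 2 * P * R / (P + R)
= 2 * 0.791 * 0.6386 / (0.791 + 0.6386)
= 1.0102 / 1.4296
= 0.7067
As percentage: 70.7%

70.7


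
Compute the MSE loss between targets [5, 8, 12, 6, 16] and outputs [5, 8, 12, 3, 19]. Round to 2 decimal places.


Differences: [0, 0, 0, 3, -3]
Squared errors: [0, 0, 0, 9, 9]
Sum of squared errors = 18
MSE = 18 / 5 = 3.60

3.60


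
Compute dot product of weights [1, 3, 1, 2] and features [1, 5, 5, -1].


Element-wise products:
1 * 1 = 1
3 * 5 = 15
1 * 5 = 5
2 * -1 = -2
Sum = 1 + 15 + 5 + -2
= 19

19


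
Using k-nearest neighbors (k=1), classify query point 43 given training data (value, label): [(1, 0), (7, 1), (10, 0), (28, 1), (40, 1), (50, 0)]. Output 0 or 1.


Distances from query 43:
Point 40 (class 1): distance = 3
K=1 nearest neighbors: classes = [1]
Votes for class 1: 1 / 1
Majority vote => class 1

1


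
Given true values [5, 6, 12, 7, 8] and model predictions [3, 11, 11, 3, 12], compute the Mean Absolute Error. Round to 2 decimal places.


Absolute errors: [2, 5, 1, 4, 4]
Sum of absolute errors = 16
MAE = 16 / 5 = 3.20

3.20


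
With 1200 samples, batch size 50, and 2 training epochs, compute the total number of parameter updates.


Iterations per epoch = 1200 / 50 = 24
Total updates = iterations_per_epoch * epochs
= 24 * 2
= 48

48


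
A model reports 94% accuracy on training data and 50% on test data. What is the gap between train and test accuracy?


Gap = train_accuracy - test_accuracy
= 94 - 50
= 44%
This large gap strongly indicates overfitting.

44


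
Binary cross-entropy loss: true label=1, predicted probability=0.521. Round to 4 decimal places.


For y=1: Loss = -log(p)
= -log(0.521)
= -(-0.652)
= 0.6520

0.6520


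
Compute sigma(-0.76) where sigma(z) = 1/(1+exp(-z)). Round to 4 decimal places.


sigmoid(z) = 1 / (1 + exp(-z))
exp(-(-0.76)) = exp(0.76) = 2.1383
1 + 2.1383 = 3.1383
1 / 3.1383 = 0.3186

0.3186


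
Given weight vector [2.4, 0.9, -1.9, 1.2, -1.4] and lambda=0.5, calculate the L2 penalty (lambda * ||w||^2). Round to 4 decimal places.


Squaring each weight:
2.4^2 = 5.76
0.9^2 = 0.81
(-1.9)^2 = 3.61
1.2^2 = 1.44
(-1.4)^2 = 1.96
Sum of squares = 13.58
Penalty = 0.5 * 13.58 = 6.7900

6.7900


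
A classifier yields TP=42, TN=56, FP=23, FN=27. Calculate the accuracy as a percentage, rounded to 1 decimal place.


Accuracy = (TP + TN) / (TP + TN + FP + FN) * 100
= (42 + 56) / (42 + 56 + 23 + 27)
= 98 / 148
= 0.6622
= 66.2%

66.2


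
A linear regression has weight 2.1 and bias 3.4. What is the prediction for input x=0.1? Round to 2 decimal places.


y = 2.1 * 0.1 + (3.4)
= 0.21 + (3.4)
= 3.61

3.61


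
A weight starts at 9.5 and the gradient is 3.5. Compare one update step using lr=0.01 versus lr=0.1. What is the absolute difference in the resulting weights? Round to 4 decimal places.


With lr=0.01: w_new = 9.5 - 0.01 * 3.5 = 9.465
With lr=0.1: w_new = 9.5 - 0.1 * 3.5 = 9.15
Absolute difference = |9.465 - 9.15|
= 0.3150

0.3150


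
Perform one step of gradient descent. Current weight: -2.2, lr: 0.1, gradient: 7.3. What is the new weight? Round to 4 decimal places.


w_new = w_old - lr * gradient
= -2.2 - 0.1 * 7.3
= -2.2 - (0.73)
= -2.9300

-2.9300


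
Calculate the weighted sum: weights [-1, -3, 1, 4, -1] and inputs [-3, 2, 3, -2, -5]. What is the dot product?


Element-wise products:
-1 * -3 = 3
-3 * 2 = -6
1 * 3 = 3
4 * -2 = -8
-1 * -5 = 5
Sum = 3 + -6 + 3 + -8 + 5
= -3

-3


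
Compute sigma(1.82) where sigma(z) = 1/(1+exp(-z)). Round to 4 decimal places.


sigmoid(z) = 1 / (1 + exp(-z))
exp(-(1.82)) = exp(-1.82) = 0.162
1 + 0.162 = 1.162
1 / 1.162 = 0.8606

0.8606


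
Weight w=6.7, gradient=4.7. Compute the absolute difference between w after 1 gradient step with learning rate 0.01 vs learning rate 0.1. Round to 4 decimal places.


With lr=0.01: w_new = 6.7 - 0.01 * 4.7 = 6.653
With lr=0.1: w_new = 6.7 - 0.1 * 4.7 = 6.23
Absolute difference = |6.653 - 6.23|
= 0.4230

0.4230


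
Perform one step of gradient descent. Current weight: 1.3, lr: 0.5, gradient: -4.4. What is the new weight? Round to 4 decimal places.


w_new = w_old - lr * gradient
= 1.3 - 0.5 * -4.4
= 1.3 - (-2.2)
= 3.5000

3.5000


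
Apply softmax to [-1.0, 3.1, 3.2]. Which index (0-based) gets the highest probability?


Softmax is a monotonic transformation, so it preserves the argmax.
We need to find the index of the maximum logit.
Index 0: -1.0
Index 1: 3.1
Index 2: 3.2
Maximum logit = 3.2 at index 2

2


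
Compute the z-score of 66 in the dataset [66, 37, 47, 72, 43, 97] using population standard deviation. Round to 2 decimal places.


Mean = (66 + 37 + 47 + 72 + 43 + 97) / 6 = 60.3333
Variance = sum((x_i - mean)^2) / n = 422.5556
Std = sqrt(422.5556) = 20.5562
Z = (x - mean) / std
= (66 - 60.3333) / 20.5562
= 5.6667 / 20.5562
= 0.28

0.28


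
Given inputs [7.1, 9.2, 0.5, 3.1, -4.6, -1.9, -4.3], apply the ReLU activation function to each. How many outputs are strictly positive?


ReLU(x) = max(0, x) for each element:
ReLU(7.1) = 7.1
ReLU(9.2) = 9.2
ReLU(0.5) = 0.5
ReLU(3.1) = 3.1
ReLU(-4.6) = 0
ReLU(-1.9) = 0
ReLU(-4.3) = 0
Active neurons (>0): 4

4


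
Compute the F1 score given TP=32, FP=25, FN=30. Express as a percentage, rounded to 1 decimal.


Precision = TP / (TP + FP) = 32 / 57 = 0.5614
Recall = TP / (TP + FN) = 32 / 62 = 0.5161
F1 = 2 * P * R / (P + R)
= 2 * 0.5614 * 0.5161 / (0.5614 + 0.5161)
= 0.5795 / 1.0775
= 0.5378
As percentage: 53.8%

53.8


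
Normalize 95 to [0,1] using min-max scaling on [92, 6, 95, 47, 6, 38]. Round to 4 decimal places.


Min = 6, Max = 95
Range = 95 - 6 = 89
Scaled = (x - min) / (max - min)
= (95 - 6) / 89
= 89 / 89
= 1.0000

1.0000


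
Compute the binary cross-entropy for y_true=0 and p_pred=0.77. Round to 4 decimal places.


For y=0: Loss = -log(1-p)
= -log(1 - 0.77)
= -log(0.23)
= -(-1.4697)
= 1.4697

1.4697


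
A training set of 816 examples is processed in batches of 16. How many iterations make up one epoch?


Iterations per epoch = dataset_size / batch_size
= 816 / 16
= 51

51


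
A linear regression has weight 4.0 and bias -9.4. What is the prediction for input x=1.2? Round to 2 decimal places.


y = 4.0 * 1.2 + (-9.4)
= 4.8 + (-9.4)
= -4.60

-4.60


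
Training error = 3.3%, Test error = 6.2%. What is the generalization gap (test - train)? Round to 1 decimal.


Generalization gap = test_error - train_error
= 6.2 - 3.3
= 2.9%
A moderate gap.

2.9


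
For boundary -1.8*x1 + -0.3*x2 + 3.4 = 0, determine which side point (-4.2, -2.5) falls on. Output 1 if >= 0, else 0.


Compute -1.8 * -4.2 + -0.3 * -2.5 + 3.4
= 7.56 + 0.75 + 3.4
= 11.71
Since 11.71 >= 0, the point is on the positive side.

1


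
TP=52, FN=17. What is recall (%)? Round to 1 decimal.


Recall = TP / (TP + FN) * 100
= 52 / (52 + 17)
= 52 / 69
= 0.7536
= 75.4%

75.4


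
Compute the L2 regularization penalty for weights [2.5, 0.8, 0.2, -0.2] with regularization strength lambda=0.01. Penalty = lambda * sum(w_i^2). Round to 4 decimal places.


Squaring each weight:
2.5^2 = 6.25
0.8^2 = 0.64
0.2^2 = 0.04
(-0.2)^2 = 0.04
Sum of squares = 6.97
Penalty = 0.01 * 6.97 = 0.0697

0.0697


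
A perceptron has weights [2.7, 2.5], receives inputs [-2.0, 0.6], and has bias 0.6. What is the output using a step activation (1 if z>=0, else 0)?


z = w . x + b
= 2.7*-2.0 + 2.5*0.6 + 0.6
= -5.4 + 1.5 + 0.6
= -3.9 + 0.6
= -3.3
Since z = -3.3 < 0, output = 0

0


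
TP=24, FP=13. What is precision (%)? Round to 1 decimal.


Precision = TP / (TP + FP) * 100
= 24 / (24 + 13)
= 24 / 37
= 0.6486
= 64.9%

64.9


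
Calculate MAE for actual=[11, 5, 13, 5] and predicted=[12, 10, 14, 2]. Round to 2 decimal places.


Absolute errors: [1, 5, 1, 3]
Sum of absolute errors = 10
MAE = 10 / 4 = 2.50

2.50


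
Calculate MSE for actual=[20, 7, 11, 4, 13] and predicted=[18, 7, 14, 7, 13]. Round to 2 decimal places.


Differences: [2, 0, -3, -3, 0]
Squared errors: [4, 0, 9, 9, 0]
Sum of squared errors = 22
MSE = 22 / 5 = 4.40

4.40


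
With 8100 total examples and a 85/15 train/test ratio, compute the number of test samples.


Train samples = 8100 * 85% = 6885
Test samples = 8100 - 6885
= 1215

1215


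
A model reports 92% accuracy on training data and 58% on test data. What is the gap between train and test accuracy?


Gap = train_accuracy - test_accuracy
= 92 - 58
= 34%
This large gap strongly indicates overfitting.

34


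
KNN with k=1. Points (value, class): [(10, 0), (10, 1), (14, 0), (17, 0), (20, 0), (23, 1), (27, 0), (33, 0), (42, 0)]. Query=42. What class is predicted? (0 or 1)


Distances from query 42:
Point 42 (class 0): distance = 0
K=1 nearest neighbors: classes = [0]
Votes for class 1: 0 / 1
Majority vote => class 0

0
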